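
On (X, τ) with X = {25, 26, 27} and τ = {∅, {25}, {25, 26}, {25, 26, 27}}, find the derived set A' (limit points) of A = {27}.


A' = ∅

For each x ∈ X, list the open sets U ∈ τ with x ∈ U, then check whether U ∩ (A ∖ {x}) ≠ ∅ for every such U.
  x = 25: open {25} ∋ x has {25} ∩ (A ∖ {25}) = ∅, so x is NOT a limit point.
  x = 26: open {25, 26} ∋ x has {25, 26} ∩ (A ∖ {26}) = ∅, so x is NOT a limit point.
  x = 27: open {25, 26, 27} ∋ x has {25, 26, 27} ∩ (A ∖ {27}) = ∅, so x is NOT a limit point.
Collecting: A' = ∅.


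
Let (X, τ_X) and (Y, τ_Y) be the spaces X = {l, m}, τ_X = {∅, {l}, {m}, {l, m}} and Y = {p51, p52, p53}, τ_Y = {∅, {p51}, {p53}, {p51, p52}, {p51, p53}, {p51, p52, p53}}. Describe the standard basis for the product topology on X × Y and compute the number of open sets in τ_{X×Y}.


Basis B = {∅ × ∅, {l} × {p51}, {l} × {p53}, {m} × {p51}, {m} × {p53}, {l} × {p51, p52}, {l} × {p51, p53}, {l, m} × {p51}, {l, m} × {p53}, {m} × {p51, p52}, {m} × {p51, p53}, {l} × {p51, p52, p53}, {m} × {p51, p52, p53}, {l, m} × {p51, p52}, {l, m} × {p51, p53}, {l, m} × {p51, p52, p53}}; |τ_{X×Y}| = 36.

Enumerate products U × V with U ∈ τ_X, V ∈ τ_Y (deduplicated):
  ∅ × ∅ = {} (∅)
  {l} × {p51} = {(l,p51)}
  {l} × {p53} = {(l,p53)}
  {m} × {p51} = {(m,p51)}
  {m} × {p53} = {(m,p53)}
  {l} × {p51, p52} = {(l,p51), (l,p52)}
  {l} × {p51, p53} = {(l,p51), (l,p53)}
  {l, m} × {p51} = {(l,p51), (m,p51)}
  {l, m} × {p53} = {(l,p53), (m,p53)}
  {m} × {p51, p52} = {(m,p51), (m,p52)}
  {m} × {p51, p53} = {(m,p51), (m,p53)}
  {l} × {p51, p52, p53} = {(l,p51), (l,p52), (l,p53)}
  {m} × {p51, p52, p53} = {(m,p51), (m,p52), (m,p53)}
  {l, m} × {p51, p52} = {(l,p51), (l,p52), (m,p51), (m,p52)}
  {l, m} × {p51, p53} = {(l,p51), (l,p53), (m,p51), (m,p53)}
  {l, m} × {p51, p52, p53} = {(l,p51), (l,p52), (l,p53), (m,p51), (m,p52), (m,p53)}
These 16 distinct sets form the basis B.
Close under arbitrary unions to get τ_{X×Y}; counting gives |τ_{X×Y}| = 36.


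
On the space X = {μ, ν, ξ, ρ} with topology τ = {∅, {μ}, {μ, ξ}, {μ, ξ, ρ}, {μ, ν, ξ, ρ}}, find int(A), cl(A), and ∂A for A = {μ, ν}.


int(A) = {μ}, cl(A) = {μ, ν, ξ, ρ}, ∂A = {ν, ξ, ρ}.

Closed sets in (X, τ) are complements of opens:
  closed(X, τ) = {∅, {ν}, {ν, ρ}, {ν, ξ, ρ}, {μ, ν, ξ, ρ}}.
int(A) = ⋃ {U ∈ τ : U ⊆ A}. Opens contained in A: ∅, {μ}.
Taking the union of these: int(A) = {μ}.
cl(A) = ⋂ {C closed : A ⊆ C}. Closed sets containing A: {μ, ν, ξ, ρ}.
Intersecting these: cl(A) = {μ, ν, ξ, ρ}.
∂A = cl(A) ∖ int(A) = {μ, ν, ξ, ρ} ∖ {μ} = {ν, ξ, ρ}.


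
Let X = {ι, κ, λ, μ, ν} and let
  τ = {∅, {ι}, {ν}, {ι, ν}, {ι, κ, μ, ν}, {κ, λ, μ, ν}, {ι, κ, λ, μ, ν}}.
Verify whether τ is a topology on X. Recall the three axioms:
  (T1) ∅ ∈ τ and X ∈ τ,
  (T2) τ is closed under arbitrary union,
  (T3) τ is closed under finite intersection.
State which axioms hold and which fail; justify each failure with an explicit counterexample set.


τ is NOT a topology on X.

Axiom (T1): ∅ ∈ τ? Yes; X ∈ τ? Yes.
Axiom (T2/T3): check pairwise unions and intersections of members of τ.
Counterexample for (T3): {ι, κ, μ, ν} ∩ {κ, λ, μ, ν} = {κ, μ, ν} ∉ τ. Therefore τ is NOT a topology.


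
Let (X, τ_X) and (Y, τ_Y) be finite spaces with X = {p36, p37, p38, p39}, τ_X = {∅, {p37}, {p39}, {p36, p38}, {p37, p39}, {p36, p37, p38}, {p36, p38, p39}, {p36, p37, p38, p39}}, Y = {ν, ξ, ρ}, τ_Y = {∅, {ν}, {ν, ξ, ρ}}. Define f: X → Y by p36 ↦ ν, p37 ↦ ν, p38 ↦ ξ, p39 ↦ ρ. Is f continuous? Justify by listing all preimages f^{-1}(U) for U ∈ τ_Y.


f is NOT continuous.

Compute f^{-1}(U) for each U ∈ τ_Y:
  U = ∅: f^{-1}(U) = ∅ ∈ τ_X ✓.
  U = {ν}: f^{-1}(U) = {p36, p37} ∉ τ_X ✗.
  U = {ν, ξ, ρ}: f^{-1}(U) = {p36, p37, p38, p39} ∈ τ_X ✓.
Found U = {ν} with f^{-1}(U) = {p36, p37} not in τ_X. Therefore f is NOT continuous.


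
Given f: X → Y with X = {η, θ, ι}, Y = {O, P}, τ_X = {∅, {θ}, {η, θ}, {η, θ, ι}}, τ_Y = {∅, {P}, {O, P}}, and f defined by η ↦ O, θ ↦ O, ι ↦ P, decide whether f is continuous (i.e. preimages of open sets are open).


f is NOT continuous.

Compute f^{-1}(U) for each U ∈ τ_Y:
  U = ∅: f^{-1}(U) = ∅ ∈ τ_X ✓.
  U = {P}: f^{-1}(U) = {ι} ∉ τ_X ✗.
  U = {O, P}: f^{-1}(U) = {η, θ, ι} ∈ τ_X ✓.
Found U = {P} with f^{-1}(U) = {ι} not in τ_X. Therefore f is NOT continuous.


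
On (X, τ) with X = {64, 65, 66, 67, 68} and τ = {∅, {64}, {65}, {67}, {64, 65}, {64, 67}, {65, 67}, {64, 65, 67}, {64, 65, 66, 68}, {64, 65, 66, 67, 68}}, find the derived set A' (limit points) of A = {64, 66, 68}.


A' = {66, 68}

For each x ∈ X, list the open sets U ∈ τ with x ∈ U, then check whether U ∩ (A ∖ {x}) ≠ ∅ for every such U.
  x = 64: open {64} ∋ x has {64} ∩ (A ∖ {64}) = ∅, so x is NOT a limit point.
  x = 65: open {65} ∋ x has {65} ∩ (A ∖ {65}) = ∅, so x is NOT a limit point.
  x = 66: opens ∋ x are {64, 65, 66, 68}, {64, 65, 66, 67, 68}; each meets A ∖ {66}, so x IS a limit point.
  x = 67: open {67} ∋ x has {67} ∩ (A ∖ {67}) = ∅, so x is NOT a limit point.
  x = 68: opens ∋ x are {64, 65, 66, 68}, {64, 65, 66, 67, 68}; each meets A ∖ {68}, so x IS a limit point.
Collecting: A' = {66, 68}.


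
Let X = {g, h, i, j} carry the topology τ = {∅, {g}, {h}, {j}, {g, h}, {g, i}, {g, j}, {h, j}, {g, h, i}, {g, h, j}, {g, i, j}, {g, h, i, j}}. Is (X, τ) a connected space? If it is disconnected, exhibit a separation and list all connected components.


(X, τ) is disconnected; components = [{h}, {j}, {g, i}].

Find clopen sets (U ∈ τ with X ∖ U ∈ τ):
  U = ∅, X ∖ U = {g, h, i, j} — both open, so U is clopen.
  U = {h}, X ∖ U = {g, i, j} — both open, so U is clopen.
  U = {j}, X ∖ U = {g, h, i} — both open, so U is clopen.
  U = {g, i}, X ∖ U = {h, j} — both open, so U is clopen.
  U = {h, j}, X ∖ U = {g, i} — both open, so U is clopen.
  U = {g, h, i}, X ∖ U = {j} — both open, so U is clopen.
  U = {g, i, j}, X ∖ U = {h} — both open, so U is clopen.
  U = {g, h, i, j}, X ∖ U = ∅ — both open, so U is clopen.
Nontrivial clopen(s) exist: e.g. {g, i}. So (X, τ) is disconnected.
Compute connected components by grouping points that agree on all clopens:
  component: {h}
  component: {j}
  component: {g, i}


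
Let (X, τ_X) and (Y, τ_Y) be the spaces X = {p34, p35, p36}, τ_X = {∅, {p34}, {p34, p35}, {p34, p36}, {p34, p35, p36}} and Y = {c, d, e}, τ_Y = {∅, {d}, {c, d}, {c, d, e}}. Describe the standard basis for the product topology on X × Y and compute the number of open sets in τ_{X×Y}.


Basis B = {∅ × ∅, {p34} × {d}, {p34} × {c, d}, {p34, p35} × {d}, {p34, p36} × {d}, {p34} × {c, d, e}, {p34, p35, p36} × {d}, {p34, p35} × {c, d}, {p34, p36} × {c, d}, {p34, p35} × {c, d, e}, {p34, p36} × {c, d, e}, {p34, p35, p36} × {c, d}, {p34, p35, p36} × {c, d, e}}; |τ_{X×Y}| = 30.

Enumerate products U × V with U ∈ τ_X, V ∈ τ_Y (deduplicated):
  ∅ × ∅ = {} (∅)
  {p34} × {d} = {(p34,d)}
  {p34} × {c, d} = {(p34,c), (p34,d)}
  {p34, p35} × {d} = {(p34,d), (p35,d)}
  {p34, p36} × {d} = {(p34,d), (p36,d)}
  {p34} × {c, d, e} = {(p34,c), (p34,d), (p34,e)}
  {p34, p35, p36} × {d} = {(p34,d), (p35,d), (p36,d)}
  {p34, p35} × {c, d} = {(p34,c), (p34,d), (p35,c), (p35,d)}
  {p34, p36} × {c, d} = {(p34,c), (p34,d), (p36,c), (p36,d)}
  {p34, p35} × {c, d, e} = {(p34,c), (p34,d), (p34,e), (p35,c), (p35,d), (p35,e)}
  {p34, p36} × {c, d, e} = {(p34,c), (p34,d), (p34,e), (p36,c), (p36,d), (p36,e)}
  {p34, p35, p36} × {c, d} = {(p34,c), (p34,d), (p35,c), (p35,d), (p36,c), (p36,d)}
  {p34, p35, p36} × {c, d, e} = {(p34,c), (p34,d), (p34,e), (p35,c), (p35,d), (p35,e), (p36,c), (p36,d), (p36,e)}
These 13 distinct sets form the basis B.
Close under arbitrary unions to get τ_{X×Y}; counting gives |τ_{X×Y}| = 30.


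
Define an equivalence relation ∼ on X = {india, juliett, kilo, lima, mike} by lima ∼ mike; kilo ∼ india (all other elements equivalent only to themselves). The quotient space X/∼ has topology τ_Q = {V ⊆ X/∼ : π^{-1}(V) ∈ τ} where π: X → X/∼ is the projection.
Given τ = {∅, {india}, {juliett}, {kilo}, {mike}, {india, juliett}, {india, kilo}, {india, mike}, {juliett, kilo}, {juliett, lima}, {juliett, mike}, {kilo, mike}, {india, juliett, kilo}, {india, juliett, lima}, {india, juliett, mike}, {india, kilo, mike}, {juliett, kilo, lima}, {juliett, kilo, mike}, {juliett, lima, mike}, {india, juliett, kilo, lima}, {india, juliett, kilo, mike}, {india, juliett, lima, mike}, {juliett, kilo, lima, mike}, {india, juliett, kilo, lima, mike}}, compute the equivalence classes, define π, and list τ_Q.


X/∼ = {[india=kilo], [juliett], [lima=mike]}; |τ_Q| = 6.

Equivalence classes: [india=kilo], [juliett], [lima=mike].
Quotient map π: X → X/∼ sends india ↦ [india=kilo], juliett ↦ [juliett], kilo ↦ [india=kilo], lima ↦ [lima=mike], mike ↦ [lima=mike].
For each subset V ⊆ X/∼, compute π^{-1}(V) ⊆ X and check whether π^{-1}(V) ∈ τ. V is open in τ_Q iff π^{-1}(V) ∈ τ.
  V = {}: π^{-1}(V) = ∅ ∈ τ ✓.
  V = {[india=kilo]}: π^{-1}(V) = {india, kilo} ∈ τ ✓.
  V = {[juliett]}: π^{-1}(V) = {juliett} ∈ τ ✓.
  V = {[india=kilo], [juliett]}: π^{-1}(V) = {india, juliett, kilo} ∈ τ ✓.
  V = {[lima=mike]}: π^{-1}(V) = {lima, mike} ∉ τ ✗.
  V = {[india=kilo], [lima=mike]}: π^{-1}(V) = {india, kilo, lima, mike} ∉ τ ✗.
  V = {[juliett], [lima=mike]}: π^{-1}(V) = {juliett, lima, mike} ∈ τ ✓.
  V = {[india=kilo], [juliett], [lima=mike]}: π^{-1}(V) = {india, juliett, kilo, lima, mike} ∈ τ ✓.
Open sets in the quotient: τ_Q = {{}, {[india=kilo]}, {[juliett]}, {[india=kilo], [juliett]}, {[juliett], [lima=mike]}, {[india=kilo], [juliett], [lima=mike]}} (6 elements).


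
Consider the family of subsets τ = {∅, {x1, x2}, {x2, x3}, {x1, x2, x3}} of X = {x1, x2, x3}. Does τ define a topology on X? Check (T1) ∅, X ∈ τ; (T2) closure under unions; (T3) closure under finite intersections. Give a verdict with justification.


τ is NOT a topology on X.

Axiom (T1): ∅ ∈ τ? Yes; X ∈ τ? Yes.
Axiom (T2/T3): check pairwise unions and intersections of members of τ.
Counterexample for (T3): {x1, x2} ∩ {x2, x3} = {x2} ∉ τ. Therefore τ is NOT a topology.


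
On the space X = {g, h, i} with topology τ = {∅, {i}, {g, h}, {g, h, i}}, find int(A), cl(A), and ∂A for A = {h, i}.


int(A) = {i}, cl(A) = {g, h, i}, ∂A = {g, h}.

Closed sets in (X, τ) are complements of opens:
  closed(X, τ) = {∅, {i}, {g, h}, {g, h, i}}.
int(A) = ⋃ {U ∈ τ : U ⊆ A}. Opens contained in A: ∅, {i}.
Taking the union of these: int(A) = {i}.
cl(A) = ⋂ {C closed : A ⊆ C}. Closed sets containing A: {g, h, i}.
Intersecting these: cl(A) = {g, h, i}.
∂A = cl(A) ∖ int(A) = {g, h, i} ∖ {i} = {g, h}.


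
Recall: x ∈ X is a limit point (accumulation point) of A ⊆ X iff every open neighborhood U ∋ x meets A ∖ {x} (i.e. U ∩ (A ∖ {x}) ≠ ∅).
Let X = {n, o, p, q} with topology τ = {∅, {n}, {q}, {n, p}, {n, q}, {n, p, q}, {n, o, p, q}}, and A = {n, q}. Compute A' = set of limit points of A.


A' = {o, p}

For each x ∈ X, list the open sets U ∈ τ with x ∈ U, then check whether U ∩ (A ∖ {x}) ≠ ∅ for every such U.
  x = n: open {n} ∋ x has {n} ∩ (A ∖ {n}) = ∅, so x is NOT a limit point.
  x = o: opens ∋ x are {n, o, p, q}; each meets A ∖ {o}, so x IS a limit point.
  x = p: opens ∋ x are {n, p}, {n, p, q}, {n, o, p, q}; each meets A ∖ {p}, so x IS a limit point.
  x = q: open {q} ∋ x has {q} ∩ (A ∖ {q}) = ∅, so x is NOT a limit point.
Collecting: A' = {o, p}.


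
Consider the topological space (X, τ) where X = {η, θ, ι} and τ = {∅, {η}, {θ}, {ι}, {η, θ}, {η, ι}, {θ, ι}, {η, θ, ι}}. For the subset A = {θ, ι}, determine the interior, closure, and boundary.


int(A) = {θ, ι}, cl(A) = {θ, ι}, ∂A = ∅.

Closed sets in (X, τ) are complements of opens:
  closed(X, τ) = {∅, {η}, {θ}, {ι}, {η, θ}, {η, ι}, {θ, ι}, {η, θ, ι}}.
int(A) = ⋃ {U ∈ τ : U ⊆ A}. Opens contained in A: ∅, {θ}, {ι}, {θ, ι}.
Taking the union of these: int(A) = {θ, ι}.
cl(A) = ⋂ {C closed : A ⊆ C}. Closed sets containing A: {θ, ι}, {η, θ, ι}.
Intersecting these: cl(A) = {θ, ι}.
∂A = cl(A) ∖ int(A) = {θ, ι} ∖ {θ, ι} = ∅.


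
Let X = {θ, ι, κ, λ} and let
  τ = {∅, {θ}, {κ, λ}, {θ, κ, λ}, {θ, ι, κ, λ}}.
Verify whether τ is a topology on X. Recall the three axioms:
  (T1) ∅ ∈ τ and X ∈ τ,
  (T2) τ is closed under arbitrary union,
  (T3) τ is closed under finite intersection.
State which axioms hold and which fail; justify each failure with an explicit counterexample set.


τ IS a topology on X.

Axiom (T1): ∅ ∈ τ? Yes; X ∈ τ? Yes.
Axiom (T2/T3): check pairwise unions and intersections of members of τ.
All pairwise intersections and unions checked — each lies in τ. Therefore τ satisfies (T1), (T2), (T3): it IS a topology on X.


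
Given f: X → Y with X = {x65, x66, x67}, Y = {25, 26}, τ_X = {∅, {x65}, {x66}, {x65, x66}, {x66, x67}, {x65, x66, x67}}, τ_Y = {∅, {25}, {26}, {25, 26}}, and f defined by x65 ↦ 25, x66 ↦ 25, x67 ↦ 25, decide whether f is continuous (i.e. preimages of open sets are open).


f IS continuous.

Compute f^{-1}(U) for each U ∈ τ_Y:
  U = ∅: f^{-1}(U) = ∅ ∈ τ_X ✓.
  U = {25}: f^{-1}(U) = {x65, x66, x67} ∈ τ_X ✓.
  U = {26}: f^{-1}(U) = ∅ ∈ τ_X ✓.
  U = {25, 26}: f^{-1}(U) = {x65, x66, x67} ∈ τ_X ✓.
Every preimage lies in τ_X, so f IS continuous.


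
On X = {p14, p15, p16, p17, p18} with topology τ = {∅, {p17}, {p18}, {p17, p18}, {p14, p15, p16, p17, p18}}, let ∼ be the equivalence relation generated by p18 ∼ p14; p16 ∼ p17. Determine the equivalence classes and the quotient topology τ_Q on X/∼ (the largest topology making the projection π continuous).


X/∼ = {[p14=p18], [p15], [p16=p17]}; |τ_Q| = 2.

Equivalence classes: [p14=p18], [p15], [p16=p17].
Quotient map π: X → X/∼ sends p14 ↦ [p14=p18], p15 ↦ [p15], p16 ↦ [p16=p17], p17 ↦ [p16=p17], p18 ↦ [p14=p18].
For each subset V ⊆ X/∼, compute π^{-1}(V) ⊆ X and check whether π^{-1}(V) ∈ τ. V is open in τ_Q iff π^{-1}(V) ∈ τ.
  V = {}: π^{-1}(V) = ∅ ∈ τ ✓.
  V = {[p14=p18]}: π^{-1}(V) = {p14, p18} ∉ τ ✗.
  V = {[p15]}: π^{-1}(V) = {p15} ∉ τ ✗.
  V = {[p14=p18], [p15]}: π^{-1}(V) = {p14, p15, p18} ∉ τ ✗.
  V = {[p16=p17]}: π^{-1}(V) = {p16, p17} ∉ τ ✗.
  V = {[p14=p18], [p16=p17]}: π^{-1}(V) = {p14, p16, p17, p18} ∉ τ ✗.
  V = {[p15], [p16=p17]}: π^{-1}(V) = {p15, p16, p17} ∉ τ ✗.
  V = {[p14=p18], [p15], [p16=p17]}: π^{-1}(V) = {p14, p15, p16, p17, p18} ∈ τ ✓.
Open sets in the quotient: τ_Q = {{}, {[p14=p18], [p15], [p16=p17]}} (2 elements).


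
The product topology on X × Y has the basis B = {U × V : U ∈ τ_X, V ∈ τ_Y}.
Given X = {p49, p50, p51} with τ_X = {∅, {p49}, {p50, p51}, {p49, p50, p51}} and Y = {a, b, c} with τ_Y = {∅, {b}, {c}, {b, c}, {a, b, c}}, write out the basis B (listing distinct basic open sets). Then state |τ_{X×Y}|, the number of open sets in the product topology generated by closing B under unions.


Basis B = {∅ × ∅, {p49} × {b}, {p49} × {c}, {p49} × {b, c}, {p50, p51} × {b}, {p50, p51} × {c}, {p49} × {a, b, c}, {p49, p50, p51} × {b}, {p49, p50, p51} × {c}, {p50, p51} × {b, c}, {p49, p50, p51} × {b, c}, {p50, p51} × {a, b, c}, {p49, p50, p51} × {a, b, c}}; |τ_{X×Y}| = 25.

Enumerate products U × V with U ∈ τ_X, V ∈ τ_Y (deduplicated):
  ∅ × ∅ = {} (∅)
  {p49} × {b} = {(p49,b)}
  {p49} × {c} = {(p49,c)}
  {p49} × {b, c} = {(p49,b), (p49,c)}
  {p50, p51} × {b} = {(p50,b), (p51,b)}
  {p50, p51} × {c} = {(p50,c), (p51,c)}
  {p49} × {a, b, c} = {(p49,a), (p49,b), (p49,c)}
  {p49, p50, p51} × {b} = {(p49,b), (p50,b), (p51,b)}
  {p49, p50, p51} × {c} = {(p49,c), (p50,c), (p51,c)}
  {p50, p51} × {b, c} = {(p50,b), (p50,c), (p51,b), (p51,c)}
  {p49, p50, p51} × {b, c} = {(p49,b), (p49,c), (p50,b), (p50,c), (p51,b), (p51,c)}
  {p50, p51} × {a, b, c} = {(p50,a), (p50,b), (p50,c), (p51,a), (p51,b), (p51,c)}
  {p49, p50, p51} × {a, b, c} = {(p49,a), (p49,b), (p49,c), (p50,a), (p50,b), (p50,c), (p51,a), (p51,b), (p51,c)}
These 13 distinct sets form the basis B.
Close under arbitrary unions to get τ_{X×Y}; counting gives |τ_{X×Y}| = 25.


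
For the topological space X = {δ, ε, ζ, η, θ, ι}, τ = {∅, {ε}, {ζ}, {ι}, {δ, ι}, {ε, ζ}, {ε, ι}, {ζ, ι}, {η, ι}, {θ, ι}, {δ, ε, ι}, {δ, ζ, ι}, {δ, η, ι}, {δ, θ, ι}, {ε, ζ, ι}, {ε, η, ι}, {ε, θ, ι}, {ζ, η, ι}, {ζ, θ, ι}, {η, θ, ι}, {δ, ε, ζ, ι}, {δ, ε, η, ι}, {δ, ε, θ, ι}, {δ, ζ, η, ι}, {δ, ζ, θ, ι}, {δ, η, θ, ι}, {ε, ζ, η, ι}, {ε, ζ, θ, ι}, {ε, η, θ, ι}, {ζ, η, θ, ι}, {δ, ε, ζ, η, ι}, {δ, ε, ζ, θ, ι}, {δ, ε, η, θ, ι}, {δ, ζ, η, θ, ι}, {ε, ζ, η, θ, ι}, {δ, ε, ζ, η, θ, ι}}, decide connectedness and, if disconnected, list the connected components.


(X, τ) is disconnected; components = [{ε}, {ζ}, {δ, η, θ, ι}].

Find clopen sets (U ∈ τ with X ∖ U ∈ τ):
  U = ∅, X ∖ U = {δ, ε, ζ, η, θ, ι} — both open, so U is clopen.
  U = {ε}, X ∖ U = {δ, ζ, η, θ, ι} — both open, so U is clopen.
  U = {ζ}, X ∖ U = {δ, ε, η, θ, ι} — both open, so U is clopen.
  U = {ε, ζ}, X ∖ U = {δ, η, θ, ι} — both open, so U is clopen.
  U = {δ, η, θ, ι}, X ∖ U = {ε, ζ} — both open, so U is clopen.
  U = {δ, ε, η, θ, ι}, X ∖ U = {ζ} — both open, so U is clopen.
  U = {δ, ζ, η, θ, ι}, X ∖ U = {ε} — both open, so U is clopen.
  U = {δ, ε, ζ, η, θ, ι}, X ∖ U = ∅ — both open, so U is clopen.
Nontrivial clopen(s) exist: e.g. {δ, ε, η, θ, ι}. So (X, τ) is disconnected.
Compute connected components by grouping points that agree on all clopens:
  component: {ε}
  component: {ζ}
  component: {δ, η, θ, ι}


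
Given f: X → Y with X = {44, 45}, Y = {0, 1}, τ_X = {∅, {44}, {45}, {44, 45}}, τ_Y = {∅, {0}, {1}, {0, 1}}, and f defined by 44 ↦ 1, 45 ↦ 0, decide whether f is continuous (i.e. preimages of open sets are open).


f IS continuous.

Compute f^{-1}(U) for each U ∈ τ_Y:
  U = ∅: f^{-1}(U) = ∅ ∈ τ_X ✓.
  U = {0}: f^{-1}(U) = {45} ∈ τ_X ✓.
  U = {1}: f^{-1}(U) = {44} ∈ τ_X ✓.
  U = {0, 1}: f^{-1}(U) = {44, 45} ∈ τ_X ✓.
Every preimage lies in τ_X, so f IS continuous.


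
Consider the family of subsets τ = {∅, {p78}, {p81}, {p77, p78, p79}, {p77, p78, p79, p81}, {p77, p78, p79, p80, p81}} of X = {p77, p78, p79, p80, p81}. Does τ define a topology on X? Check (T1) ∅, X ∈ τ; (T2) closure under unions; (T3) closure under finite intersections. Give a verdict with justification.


τ is NOT a topology on X.

Axiom (T1): ∅ ∈ τ? Yes; X ∈ τ? Yes.
Axiom (T2/T3): check pairwise unions and intersections of members of τ.
Counterexample for (T2): {p78} ∪ {p81} = {p78, p81} ∉ τ. Therefore τ is NOT a topology.


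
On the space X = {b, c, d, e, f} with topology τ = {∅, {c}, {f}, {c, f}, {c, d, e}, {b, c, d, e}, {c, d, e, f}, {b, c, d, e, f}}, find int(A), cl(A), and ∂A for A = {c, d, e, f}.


int(A) = {c, d, e, f}, cl(A) = {b, c, d, e, f}, ∂A = {b}.

Closed sets in (X, τ) are complements of opens:
  closed(X, τ) = {∅, {b}, {f}, {b, f}, {b, d, e}, {b, c, d, e}, {b, d, e, f}, {b, c, d, e, f}}.
int(A) = ⋃ {U ∈ τ : U ⊆ A}. Opens contained in A: ∅, {c}, {f}, {c, f}, {c, d, e}, {c, d, e, f}.
Taking the union of these: int(A) = {c, d, e, f}.
cl(A) = ⋂ {C closed : A ⊆ C}. Closed sets containing A: {b, c, d, e, f}.
Intersecting these: cl(A) = {b, c, d, e, f}.
∂A = cl(A) ∖ int(A) = {b, c, d, e, f} ∖ {c, d, e, f} = {b}.


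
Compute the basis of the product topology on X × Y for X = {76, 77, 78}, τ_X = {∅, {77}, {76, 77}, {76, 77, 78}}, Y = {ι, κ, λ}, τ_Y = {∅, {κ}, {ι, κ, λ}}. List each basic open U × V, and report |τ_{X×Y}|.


Basis B = {∅ × ∅, {77} × {κ}, {76, 77} × {κ}, {76, 77, 78} × {κ}, {77} × {ι, κ, λ}, {76, 77} × {ι, κ, λ}, {76, 77, 78} × {ι, κ, λ}}; |τ_{X×Y}| = 10.

Enumerate products U × V with U ∈ τ_X, V ∈ τ_Y (deduplicated):
  ∅ × ∅ = {} (∅)
  {77} × {κ} = {(77,κ)}
  {76, 77} × {κ} = {(76,κ), (77,κ)}
  {76, 77, 78} × {κ} = {(76,κ), (77,κ), (78,κ)}
  {77} × {ι, κ, λ} = {(77,ι), (77,κ), (77,λ)}
  {76, 77} × {ι, κ, λ} = {(76,ι), (76,κ), (76,λ), (77,ι), (77,κ), (77,λ)}
  {76, 77, 78} × {ι, κ, λ} = {(76,ι), (76,κ), (76,λ), (77,ι), (77,κ), (77,λ), (78,ι), (78,κ), (78,λ)}
These 7 distinct sets form the basis B.
Close under arbitrary unions to get τ_{X×Y}; counting gives |τ_{X×Y}| = 10.


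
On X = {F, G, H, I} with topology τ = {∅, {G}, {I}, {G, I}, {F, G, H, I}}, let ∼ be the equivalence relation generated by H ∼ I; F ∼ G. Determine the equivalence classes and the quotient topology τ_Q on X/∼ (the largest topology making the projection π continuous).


X/∼ = {[F=G], [H=I]}; |τ_Q| = 2.

Equivalence classes: [F=G], [H=I].
Quotient map π: X → X/∼ sends F ↦ [F=G], G ↦ [F=G], H ↦ [H=I], I ↦ [H=I].
For each subset V ⊆ X/∼, compute π^{-1}(V) ⊆ X and check whether π^{-1}(V) ∈ τ. V is open in τ_Q iff π^{-1}(V) ∈ τ.
  V = {}: π^{-1}(V) = ∅ ∈ τ ✓.
  V = {[F=G]}: π^{-1}(V) = {F, G} ∉ τ ✗.
  V = {[H=I]}: π^{-1}(V) = {H, I} ∉ τ ✗.
  V = {[F=G], [H=I]}: π^{-1}(V) = {F, G, H, I} ∈ τ ✓.
Open sets in the quotient: τ_Q = {{}, {[F=G], [H=I]}} (2 elements).


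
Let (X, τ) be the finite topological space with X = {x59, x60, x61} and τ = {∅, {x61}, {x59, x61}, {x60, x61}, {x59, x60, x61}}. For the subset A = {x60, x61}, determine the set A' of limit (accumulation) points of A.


A' = {x59, x60}

For each x ∈ X, list the open sets U ∈ τ with x ∈ U, then check whether U ∩ (A ∖ {x}) ≠ ∅ for every such U.
  x = x59: opens ∋ x are {x59, x61}, {x59, x60, x61}; each meets A ∖ {x59}, so x IS a limit point.
  x = x60: opens ∋ x are {x60, x61}, {x59, x60, x61}; each meets A ∖ {x60}, so x IS a limit point.
  x = x61: open {x61} ∋ x has {x61} ∩ (A ∖ {x61}) = ∅, so x is NOT a limit point.
Collecting: A' = {x59, x60}.


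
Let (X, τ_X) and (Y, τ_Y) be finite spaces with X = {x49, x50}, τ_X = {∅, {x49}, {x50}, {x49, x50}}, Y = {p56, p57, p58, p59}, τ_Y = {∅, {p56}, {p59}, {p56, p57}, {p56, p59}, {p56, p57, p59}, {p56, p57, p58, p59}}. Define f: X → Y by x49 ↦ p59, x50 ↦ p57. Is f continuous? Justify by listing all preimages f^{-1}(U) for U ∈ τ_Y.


f IS continuous.

Compute f^{-1}(U) for each U ∈ τ_Y:
  U = ∅: f^{-1}(U) = ∅ ∈ τ_X ✓.
  U = {p56}: f^{-1}(U) = ∅ ∈ τ_X ✓.
  U = {p59}: f^{-1}(U) = {x49} ∈ τ_X ✓.
  U = {p56, p57}: f^{-1}(U) = {x50} ∈ τ_X ✓.
  U = {p56, p59}: f^{-1}(U) = {x49} ∈ τ_X ✓.
  U = {p56, p57, p59}: f^{-1}(U) = {x49, x50} ∈ τ_X ✓.
  U = {p56, p57, p58, p59}: f^{-1}(U) = {x49, x50} ∈ τ_X ✓.
Every preimage lies in τ_X, so f IS continuous.


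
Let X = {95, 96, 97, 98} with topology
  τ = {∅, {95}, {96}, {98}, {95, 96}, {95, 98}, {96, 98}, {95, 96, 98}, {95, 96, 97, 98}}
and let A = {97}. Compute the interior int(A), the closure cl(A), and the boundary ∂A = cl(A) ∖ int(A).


int(A) = ∅, cl(A) = {97}, ∂A = {97}.

Closed sets in (X, τ) are complements of opens:
  closed(X, τ) = {∅, {97}, {95, 97}, {96, 97}, {97, 98}, {95, 96, 97}, {95, 97, 98}, {96, 97, 98}, {95, 96, 97, 98}}.
int(A) = ⋃ {U ∈ τ : U ⊆ A}. Opens contained in A: ∅.
Taking the union of these: int(A) = ∅.
cl(A) = ⋂ {C closed : A ⊆ C}. Closed sets containing A: {97}, {95, 97}, {96, 97}, {97, 98}, {95, 96, 97}, {95, 97, 98}, {96, 97, 98}, {95, 96, 97, 98}.
Intersecting these: cl(A) = {97}.
∂A = cl(A) ∖ int(A) = {97} ∖ ∅ = {97}.


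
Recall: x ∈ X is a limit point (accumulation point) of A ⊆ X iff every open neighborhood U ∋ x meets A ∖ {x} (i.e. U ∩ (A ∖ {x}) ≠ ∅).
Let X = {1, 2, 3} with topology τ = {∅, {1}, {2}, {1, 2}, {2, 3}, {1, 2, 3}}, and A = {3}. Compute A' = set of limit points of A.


A' = ∅

For each x ∈ X, list the open sets U ∈ τ with x ∈ U, then check whether U ∩ (A ∖ {x}) ≠ ∅ for every such U.
  x = 1: open {1} ∋ x has {1} ∩ (A ∖ {1}) = ∅, so x is NOT a limit point.
  x = 2: open {2} ∋ x has {2} ∩ (A ∖ {2}) = ∅, so x is NOT a limit point.
  x = 3: open {2, 3} ∋ x has {2, 3} ∩ (A ∖ {3}) = ∅, so x is NOT a limit point.
Collecting: A' = ∅.


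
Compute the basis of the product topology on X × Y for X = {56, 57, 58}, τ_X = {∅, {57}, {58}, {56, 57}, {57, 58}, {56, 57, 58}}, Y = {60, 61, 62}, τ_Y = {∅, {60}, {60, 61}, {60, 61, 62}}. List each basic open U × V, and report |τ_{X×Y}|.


Basis B = {∅ × ∅, {57} × {60}, {58} × {60}, {56, 57} × {60}, {57} × {60, 61}, {57, 58} × {60}, {58} × {60, 61}, {56, 57, 58} × {60}, {57} × {60, 61, 62}, {58} × {60, 61, 62}, {56, 57} × {60, 61}, {57, 58} × {60, 61}, {56, 57} × {60, 61, 62}, {56, 57, 58} × {60, 61}, {57, 58} × {60, 61, 62}, {56, 57, 58} × {60, 61, 62}}; |τ_{X×Y}| = 40.

Enumerate products U × V with U ∈ τ_X, V ∈ τ_Y (deduplicated):
  ∅ × ∅ = {} (∅)
  {57} × {60} = {(57,60)}
  {58} × {60} = {(58,60)}
  {56, 57} × {60} = {(56,60), (57,60)}
  {57} × {60, 61} = {(57,60), (57,61)}
  {57, 58} × {60} = {(57,60), (58,60)}
  {58} × {60, 61} = {(58,60), (58,61)}
  {56, 57, 58} × {60} = {(56,60), (57,60), (58,60)}
  {57} × {60, 61, 62} = {(57,60), (57,61), (57,62)}
  {58} × {60, 61, 62} = {(58,60), (58,61), (58,62)}
  {56, 57} × {60, 61} = {(56,60), (56,61), (57,60), (57,61)}
  {57, 58} × {60, 61} = {(57,60), (57,61), (58,60), (58,61)}
  {56, 57} × {60, 61, 62} = {(56,60), (56,61), (56,62), (57,60), (57,61), (57,62)}
  {56, 57, 58} × {60, 61} = {(56,60), (56,61), (57,60), (57,61), (58,60), (58,61)}
  {57, 58} × {60, 61, 62} = {(57,60), (57,61), (57,62), (58,60), (58,61), (58,62)}
  {56, 57, 58} × {60, 61, 62} = {(56,60), (56,61), (56,62), (57,60), (57,61), (57,62), (58,60), (58,61), (58,62)}
These 16 distinct sets form the basis B.
Close under arbitrary unions to get τ_{X×Y}; counting gives |τ_{X×Y}| = 40.


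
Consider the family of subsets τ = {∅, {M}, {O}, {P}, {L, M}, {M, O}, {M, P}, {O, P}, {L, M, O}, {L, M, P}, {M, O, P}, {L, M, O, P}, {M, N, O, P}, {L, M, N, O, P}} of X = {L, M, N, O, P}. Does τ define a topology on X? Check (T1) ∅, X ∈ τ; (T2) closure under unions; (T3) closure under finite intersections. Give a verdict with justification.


τ IS a topology on X.

Axiom (T1): ∅ ∈ τ? Yes; X ∈ τ? Yes.
Axiom (T2/T3): check pairwise unions and intersections of members of τ.
All pairwise intersections and unions checked — each lies in τ. Therefore τ satisfies (T1), (T2), (T3): it IS a topology on X.


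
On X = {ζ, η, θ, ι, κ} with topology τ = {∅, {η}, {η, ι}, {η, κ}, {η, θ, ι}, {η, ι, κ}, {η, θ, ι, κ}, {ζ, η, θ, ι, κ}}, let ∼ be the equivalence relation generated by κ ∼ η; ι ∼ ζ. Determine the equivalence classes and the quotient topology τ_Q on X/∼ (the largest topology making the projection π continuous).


X/∼ = {[ζ=ι], [η=κ], [θ]}; |τ_Q| = 3.

Equivalence classes: [ζ=ι], [η=κ], [θ].
Quotient map π: X → X/∼ sends ζ ↦ [ζ=ι], η ↦ [η=κ], θ ↦ [θ], ι ↦ [ζ=ι], κ ↦ [η=κ].
For each subset V ⊆ X/∼, compute π^{-1}(V) ⊆ X and check whether π^{-1}(V) ∈ τ. V is open in τ_Q iff π^{-1}(V) ∈ τ.
  V = {}: π^{-1}(V) = ∅ ∈ τ ✓.
  V = {[ζ=ι]}: π^{-1}(V) = {ζ, ι} ∉ τ ✗.
  V = {[η=κ]}: π^{-1}(V) = {η, κ} ∈ τ ✓.
  V = {[ζ=ι], [η=κ]}: π^{-1}(V) = {ζ, η, ι, κ} ∉ τ ✗.
  V = {[θ]}: π^{-1}(V) = {θ} ∉ τ ✗.
  V = {[ζ=ι], [θ]}: π^{-1}(V) = {ζ, θ, ι} ∉ τ ✗.
  V = {[η=κ], [θ]}: π^{-1}(V) = {η, θ, κ} ∉ τ ✗.
  V = {[ζ=ι], [η=κ], [θ]}: π^{-1}(V) = {ζ, η, θ, ι, κ} ∈ τ ✓.
Open sets in the quotient: τ_Q = {{}, {[η=κ]}, {[ζ=ι], [η=κ], [θ]}} (3 elements).


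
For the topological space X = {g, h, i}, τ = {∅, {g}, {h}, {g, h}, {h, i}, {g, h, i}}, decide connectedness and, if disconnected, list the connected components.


(X, τ) is disconnected; components = [{g}, {h, i}].

Find clopen sets (U ∈ τ with X ∖ U ∈ τ):
  U = ∅, X ∖ U = {g, h, i} — both open, so U is clopen.
  U = {g}, X ∖ U = {h, i} — both open, so U is clopen.
  U = {h, i}, X ∖ U = {g} — both open, so U is clopen.
  U = {g, h, i}, X ∖ U = ∅ — both open, so U is clopen.
Nontrivial clopen(s) exist: e.g. {g}. So (X, τ) is disconnected.
Compute connected components by grouping points that agree on all clopens:
  component: {g}
  component: {h, i}


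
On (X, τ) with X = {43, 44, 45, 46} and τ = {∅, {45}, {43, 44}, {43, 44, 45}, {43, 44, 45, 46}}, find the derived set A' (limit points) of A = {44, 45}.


A' = {43, 46}

For each x ∈ X, list the open sets U ∈ τ with x ∈ U, then check whether U ∩ (A ∖ {x}) ≠ ∅ for every such U.
  x = 43: opens ∋ x are {43, 44}, {43, 44, 45}, {43, 44, 45, 46}; each meets A ∖ {43}, so x IS a limit point.
  x = 44: open {43, 44} ∋ x has {43, 44} ∩ (A ∖ {44}) = ∅, so x is NOT a limit point.
  x = 45: open {45} ∋ x has {45} ∩ (A ∖ {45}) = ∅, so x is NOT a limit point.
  x = 46: opens ∋ x are {43, 44, 45, 46}; each meets A ∖ {46}, so x IS a limit point.
Collecting: A' = {43, 46}.


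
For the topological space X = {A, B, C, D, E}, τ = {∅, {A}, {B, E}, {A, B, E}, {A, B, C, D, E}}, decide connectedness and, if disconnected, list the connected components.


(X, τ) is connected.

Find clopen sets (U ∈ τ with X ∖ U ∈ τ):
  U = ∅, X ∖ U = {A, B, C, D, E} — both open, so U is clopen.
  U = {A, B, C, D, E}, X ∖ U = ∅ — both open, so U is clopen.
Only trivial clopens (∅ and X) exist, so (X, τ) is connected.
Compute connected components by grouping points that agree on all clopens:
  component: {A, B, C, D, E}


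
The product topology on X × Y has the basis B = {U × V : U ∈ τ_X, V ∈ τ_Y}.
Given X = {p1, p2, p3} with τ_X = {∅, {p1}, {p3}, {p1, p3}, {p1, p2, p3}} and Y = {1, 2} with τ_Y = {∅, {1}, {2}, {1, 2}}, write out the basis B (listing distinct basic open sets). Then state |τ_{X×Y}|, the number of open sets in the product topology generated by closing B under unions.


Basis B = {∅ × ∅, {p1} × {1}, {p1} × {2}, {p3} × {1}, {p3} × {2}, {p1} × {1, 2}, {p1, p3} × {1}, {p1, p3} × {2}, {p3} × {1, 2}, {p1, p2, p3} × {1}, {p1, p2, p3} × {2}, {p1, p3} × {1, 2}, {p1, p2, p3} × {1, 2}}; |τ_{X×Y}| = 25.

Enumerate products U × V with U ∈ τ_X, V ∈ τ_Y (deduplicated):
  ∅ × ∅ = {} (∅)
  {p1} × {1} = {(p1,1)}
  {p1} × {2} = {(p1,2)}
  {p3} × {1} = {(p3,1)}
  {p3} × {2} = {(p3,2)}
  {p1} × {1, 2} = {(p1,1), (p1,2)}
  {p1, p3} × {1} = {(p1,1), (p3,1)}
  {p1, p3} × {2} = {(p1,2), (p3,2)}
  {p3} × {1, 2} = {(p3,1), (p3,2)}
  {p1, p2, p3} × {1} = {(p1,1), (p2,1), (p3,1)}
  {p1, p2, p3} × {2} = {(p1,2), (p2,2), (p3,2)}
  {p1, p3} × {1, 2} = {(p1,1), (p1,2), (p3,1), (p3,2)}
  {p1, p2, p3} × {1, 2} = {(p1,1), (p1,2), (p2,1), (p2,2), (p3,1), (p3,2)}
These 13 distinct sets form the basis B.
Close under arbitrary unions to get τ_{X×Y}; counting gives |τ_{X×Y}| = 25.


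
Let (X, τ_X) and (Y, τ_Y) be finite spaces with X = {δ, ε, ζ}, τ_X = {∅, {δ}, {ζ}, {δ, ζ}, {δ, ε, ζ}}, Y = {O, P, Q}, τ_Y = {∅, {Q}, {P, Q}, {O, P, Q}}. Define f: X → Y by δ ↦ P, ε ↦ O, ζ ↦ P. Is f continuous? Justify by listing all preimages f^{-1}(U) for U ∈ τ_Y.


f IS continuous.

Compute f^{-1}(U) for each U ∈ τ_Y:
  U = ∅: f^{-1}(U) = ∅ ∈ τ_X ✓.
  U = {Q}: f^{-1}(U) = ∅ ∈ τ_X ✓.
  U = {P, Q}: f^{-1}(U) = {δ, ζ} ∈ τ_X ✓.
  U = {O, P, Q}: f^{-1}(U) = {δ, ε, ζ} ∈ τ_X ✓.
Every preimage lies in τ_X, so f IS continuous.


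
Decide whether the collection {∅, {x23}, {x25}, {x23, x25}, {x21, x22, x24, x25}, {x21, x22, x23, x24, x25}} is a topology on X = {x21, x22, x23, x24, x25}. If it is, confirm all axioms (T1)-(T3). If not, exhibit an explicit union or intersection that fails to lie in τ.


τ IS a topology on X.

Axiom (T1): ∅ ∈ τ? Yes; X ∈ τ? Yes.
Axiom (T2/T3): check pairwise unions and intersections of members of τ.
All pairwise intersections and unions checked — each lies in τ. Therefore τ satisfies (T1), (T2), (T3): it IS a topology on X.


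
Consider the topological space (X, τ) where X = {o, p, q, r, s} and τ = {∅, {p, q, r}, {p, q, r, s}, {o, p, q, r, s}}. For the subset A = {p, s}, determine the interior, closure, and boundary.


int(A) = ∅, cl(A) = {o, p, q, r, s}, ∂A = {o, p, q, r, s}.

Closed sets in (X, τ) are complements of opens:
  closed(X, τ) = {∅, {o}, {o, s}, {o, p, q, r, s}}.
int(A) = ⋃ {U ∈ τ : U ⊆ A}. Opens contained in A: ∅.
Taking the union of these: int(A) = ∅.
cl(A) = ⋂ {C closed : A ⊆ C}. Closed sets containing A: {o, p, q, r, s}.
Intersecting these: cl(A) = {o, p, q, r, s}.
∂A = cl(A) ∖ int(A) = {o, p, q, r, s} ∖ ∅ = {o, p, q, r, s}.


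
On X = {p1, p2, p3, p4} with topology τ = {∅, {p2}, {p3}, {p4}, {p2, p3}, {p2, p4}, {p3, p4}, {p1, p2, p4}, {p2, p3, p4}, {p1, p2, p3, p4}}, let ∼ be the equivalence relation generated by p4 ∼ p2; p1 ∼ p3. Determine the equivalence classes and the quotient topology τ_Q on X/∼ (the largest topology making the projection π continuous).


X/∼ = {[p1=p3], [p2=p4]}; |τ_Q| = 3.

Equivalence classes: [p1=p3], [p2=p4].
Quotient map π: X → X/∼ sends p1 ↦ [p1=p3], p2 ↦ [p2=p4], p3 ↦ [p1=p3], p4 ↦ [p2=p4].
For each subset V ⊆ X/∼, compute π^{-1}(V) ⊆ X and check whether π^{-1}(V) ∈ τ. V is open in τ_Q iff π^{-1}(V) ∈ τ.
  V = {}: π^{-1}(V) = ∅ ∈ τ ✓.
  V = {[p1=p3]}: π^{-1}(V) = {p1, p3} ∉ τ ✗.
  V = {[p2=p4]}: π^{-1}(V) = {p2, p4} ∈ τ ✓.
  V = {[p1=p3], [p2=p4]}: π^{-1}(V) = {p1, p2, p3, p4} ∈ τ ✓.
Open sets in the quotient: τ_Q = {{}, {[p2=p4]}, {[p1=p3], [p2=p4]}} (3 elements).


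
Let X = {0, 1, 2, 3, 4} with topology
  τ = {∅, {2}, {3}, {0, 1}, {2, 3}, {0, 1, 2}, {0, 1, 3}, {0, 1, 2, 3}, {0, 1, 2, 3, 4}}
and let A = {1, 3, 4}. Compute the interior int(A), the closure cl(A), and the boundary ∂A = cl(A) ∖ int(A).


int(A) = {3}, cl(A) = {0, 1, 3, 4}, ∂A = {0, 1, 4}.

Closed sets in (X, τ) are complements of opens:
  closed(X, τ) = {∅, {4}, {2, 4}, {3, 4}, {0, 1, 4}, {2, 3, 4}, {0, 1, 2, 4}, {0, 1, 3, 4}, {0, 1, 2, 3, 4}}.
int(A) = ⋃ {U ∈ τ : U ⊆ A}. Opens contained in A: ∅, {3}.
Taking the union of these: int(A) = {3}.
cl(A) = ⋂ {C closed : A ⊆ C}. Closed sets containing A: {0, 1, 3, 4}, {0, 1, 2, 3, 4}.
Intersecting these: cl(A) = {0, 1, 3, 4}.
∂A = cl(A) ∖ int(A) = {0, 1, 3, 4} ∖ {3} = {0, 1, 4}.


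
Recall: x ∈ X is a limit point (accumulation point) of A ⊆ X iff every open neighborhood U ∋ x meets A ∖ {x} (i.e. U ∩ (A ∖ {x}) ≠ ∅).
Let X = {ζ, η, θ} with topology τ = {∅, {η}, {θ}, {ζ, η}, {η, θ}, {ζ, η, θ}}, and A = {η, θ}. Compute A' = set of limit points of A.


A' = {ζ}

For each x ∈ X, list the open sets U ∈ τ with x ∈ U, then check whether U ∩ (A ∖ {x}) ≠ ∅ for every such U.
  x = ζ: opens ∋ x are {ζ, η}, {ζ, η, θ}; each meets A ∖ {ζ}, so x IS a limit point.
  x = η: open {η} ∋ x has {η} ∩ (A ∖ {η}) = ∅, so x is NOT a limit point.
  x = θ: open {θ} ∋ x has {θ} ∩ (A ∖ {θ}) = ∅, so x is NOT a limit point.
Collecting: A' = {ζ}.


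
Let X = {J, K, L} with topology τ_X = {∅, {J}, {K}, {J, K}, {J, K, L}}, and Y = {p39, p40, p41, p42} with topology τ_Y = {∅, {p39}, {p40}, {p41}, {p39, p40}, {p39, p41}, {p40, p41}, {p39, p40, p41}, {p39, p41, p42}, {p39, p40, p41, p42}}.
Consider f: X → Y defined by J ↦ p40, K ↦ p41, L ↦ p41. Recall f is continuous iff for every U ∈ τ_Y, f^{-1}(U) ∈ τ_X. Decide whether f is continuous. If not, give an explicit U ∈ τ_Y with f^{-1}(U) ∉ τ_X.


f is NOT continuous.

Compute f^{-1}(U) for each U ∈ τ_Y:
  U = ∅: f^{-1}(U) = ∅ ∈ τ_X ✓.
  U = {p39}: f^{-1}(U) = ∅ ∈ τ_X ✓.
  U = {p40}: f^{-1}(U) = {J} ∈ τ_X ✓.
  U = {p41}: f^{-1}(U) = {K, L} ∉ τ_X ✗.
  U = {p39, p40}: f^{-1}(U) = {J} ∈ τ_X ✓.
  U = {p39, p41}: f^{-1}(U) = {K, L} ∉ τ_X ✗.
  U = {p40, p41}: f^{-1}(U) = {J, K, L} ∈ τ_X ✓.
  U = {p39, p40, p41}: f^{-1}(U) = {J, K, L} ∈ τ_X ✓.
  U = {p39, p41, p42}: f^{-1}(U) = {K, L} ∉ τ_X ✗.
  U = {p39, p40, p41, p42}: f^{-1}(U) = {J, K, L} ∈ τ_X ✓.
Found U = {p41} with f^{-1}(U) = {K, L} not in τ_X. Therefore f is NOT continuous.


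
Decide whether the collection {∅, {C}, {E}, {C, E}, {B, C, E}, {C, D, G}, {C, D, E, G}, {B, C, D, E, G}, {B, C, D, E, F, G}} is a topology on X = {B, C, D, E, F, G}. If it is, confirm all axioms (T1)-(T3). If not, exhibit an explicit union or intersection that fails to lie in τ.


τ IS a topology on X.

Axiom (T1): ∅ ∈ τ? Yes; X ∈ τ? Yes.
Axiom (T2/T3): check pairwise unions and intersections of members of τ.
All pairwise intersections and unions checked — each lies in τ. Therefore τ satisfies (T1), (T2), (T3): it IS a topology on X.


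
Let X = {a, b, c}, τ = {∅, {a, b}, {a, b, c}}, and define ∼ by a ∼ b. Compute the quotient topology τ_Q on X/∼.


X/∼ = {[a=b], [c]}; |τ_Q| = 3.

Equivalence classes: [a=b], [c].
Quotient map π: X → X/∼ sends a ↦ [a=b], b ↦ [a=b], c ↦ [c].
For each subset V ⊆ X/∼, compute π^{-1}(V) ⊆ X and check whether π^{-1}(V) ∈ τ. V is open in τ_Q iff π^{-1}(V) ∈ τ.
  V = {}: π^{-1}(V) = ∅ ∈ τ ✓.
  V = {[a=b]}: π^{-1}(V) = {a, b} ∈ τ ✓.
  V = {[c]}: π^{-1}(V) = {c} ∉ τ ✗.
  V = {[a=b], [c]}: π^{-1}(V) = {a, b, c} ∈ τ ✓.
Open sets in the quotient: τ_Q = {{}, {[a=b]}, {[a=b], [c]}} (3 elements).


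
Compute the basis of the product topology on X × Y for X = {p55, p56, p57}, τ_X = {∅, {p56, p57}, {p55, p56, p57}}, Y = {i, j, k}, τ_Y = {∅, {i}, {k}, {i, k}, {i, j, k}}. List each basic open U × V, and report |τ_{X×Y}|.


Basis B = {∅ × ∅, {p56, p57} × {i}, {p56, p57} × {k}, {p55, p56, p57} × {i}, {p55, p56, p57} × {k}, {p56, p57} × {i, k}, {p55, p56, p57} × {i, k}, {p56, p57} × {i, j, k}, {p55, p56, p57} × {i, j, k}}; |τ_{X×Y}| = 14.

Enumerate products U × V with U ∈ τ_X, V ∈ τ_Y (deduplicated):
  ∅ × ∅ = {} (∅)
  {p56, p57} × {i} = {(p56,i), (p57,i)}
  {p56, p57} × {k} = {(p56,k), (p57,k)}
  {p55, p56, p57} × {i} = {(p55,i), (p56,i), (p57,i)}
  {p55, p56, p57} × {k} = {(p55,k), (p56,k), (p57,k)}
  {p56, p57} × {i, k} = {(p56,i), (p56,k), (p57,i), (p57,k)}
  {p55, p56, p57} × {i, k} = {(p55,i), (p55,k), (p56,i), (p56,k), (p57,i), (p57,k)}
  {p56, p57} × {i, j, k} = {(p56,i), (p56,j), (p56,k), (p57,i), (p57,j), (p57,k)}
  {p55, p56, p57} × {i, j, k} = {(p55,i), (p55,j), (p55,k), (p56,i), (p56,j), (p56,k), (p57,i), (p57,j), (p57,k)}
These 9 distinct sets form the basis B.
Close under arbitrary unions to get τ_{X×Y}; counting gives |τ_{X×Y}| = 14.


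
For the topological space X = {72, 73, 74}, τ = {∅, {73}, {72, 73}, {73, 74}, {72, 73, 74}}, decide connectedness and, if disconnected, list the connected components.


(X, τ) is connected.

Find clopen sets (U ∈ τ with X ∖ U ∈ τ):
  U = ∅, X ∖ U = {72, 73, 74} — both open, so U is clopen.
  U = {72, 73, 74}, X ∖ U = ∅ — both open, so U is clopen.
Only trivial clopens (∅ and X) exist, so (X, τ) is connected.
Compute connected components by grouping points that agree on all clopens:
  component: {72, 73, 74}


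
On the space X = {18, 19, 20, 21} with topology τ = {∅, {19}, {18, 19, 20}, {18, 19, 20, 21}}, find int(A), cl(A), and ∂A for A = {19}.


int(A) = {19}, cl(A) = {18, 19, 20, 21}, ∂A = {18, 20, 21}.

Closed sets in (X, τ) are complements of opens:
  closed(X, τ) = {∅, {21}, {18, 20, 21}, {18, 19, 20, 21}}.
int(A) = ⋃ {U ∈ τ : U ⊆ A}. Opens contained in A: ∅, {19}.
Taking the union of these: int(A) = {19}.
cl(A) = ⋂ {C closed : A ⊆ C}. Closed sets containing A: {18, 19, 20, 21}.
Intersecting these: cl(A) = {18, 19, 20, 21}.
∂A = cl(A) ∖ int(A) = {18, 19, 20, 21} ∖ {19} = {18, 20, 21}.
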